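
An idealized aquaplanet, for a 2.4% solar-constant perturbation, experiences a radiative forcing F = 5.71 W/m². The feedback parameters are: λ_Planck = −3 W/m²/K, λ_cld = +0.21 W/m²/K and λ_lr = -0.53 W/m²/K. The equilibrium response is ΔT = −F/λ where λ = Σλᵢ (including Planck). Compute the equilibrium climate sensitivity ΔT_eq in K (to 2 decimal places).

Net feedback parameter λ = (−3) + (+0.21) + (-0.53) = -3.32 W/m²/K.
ΔT = −F/λ = −5.71/(-3.32) = 1.72 K.

1.72 K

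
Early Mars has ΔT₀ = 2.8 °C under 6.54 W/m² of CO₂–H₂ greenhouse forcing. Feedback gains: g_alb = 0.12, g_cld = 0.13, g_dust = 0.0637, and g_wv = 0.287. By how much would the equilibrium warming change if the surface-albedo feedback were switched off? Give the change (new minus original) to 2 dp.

Original: g = 0.6007, ΔT = 2.8/(1−0.6007) = 7.0123 °C.
Without surface-albedo: g' = 0.4807, ΔT' = 2.8/(1−0.4807) = 5.3919 °C.
Change = 5.3919 − 7.0123 = -1.62 °C.

-1.62 °C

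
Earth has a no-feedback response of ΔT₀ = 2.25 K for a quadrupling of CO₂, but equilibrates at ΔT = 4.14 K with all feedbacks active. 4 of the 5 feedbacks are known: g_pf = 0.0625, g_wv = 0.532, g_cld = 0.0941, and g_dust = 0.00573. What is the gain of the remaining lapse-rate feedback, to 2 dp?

Amplification A = ΔT/ΔT₀ = 4.14/2.25 = 1.84.
Total gain g = 1 − 1/A = 1 − 1/1.84 = 0.4565.
Known gains sum to 0.0625 + 0.532 + 0.0941 + 0.00573 = 0.69433.
g_lr = 0.4565 − 0.69433 = -0.24.

-0.24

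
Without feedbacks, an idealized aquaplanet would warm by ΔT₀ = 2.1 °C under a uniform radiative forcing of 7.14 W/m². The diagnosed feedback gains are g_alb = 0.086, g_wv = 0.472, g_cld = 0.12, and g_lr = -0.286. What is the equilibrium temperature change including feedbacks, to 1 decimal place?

3.5 °C

Total gain g = 0.086 + 0.472 + 0.12 − 0.286 = 0.392.
Amplification A = 1/(1 − 0.392) = 1.645.
ΔT = 2.1 × 1.645 = 3.5 °C.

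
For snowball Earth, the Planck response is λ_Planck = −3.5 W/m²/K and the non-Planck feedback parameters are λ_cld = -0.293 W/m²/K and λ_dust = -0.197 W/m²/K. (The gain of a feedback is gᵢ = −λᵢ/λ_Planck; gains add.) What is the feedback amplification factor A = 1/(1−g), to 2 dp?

0.88

Convert to gains: g_cld = -0.293/3.5 = -0.08371; g_dust = -0.197/3.5 = -0.05629.
Total gain g = -0.14.
A = 1/(1 + 0.14) = 0.88.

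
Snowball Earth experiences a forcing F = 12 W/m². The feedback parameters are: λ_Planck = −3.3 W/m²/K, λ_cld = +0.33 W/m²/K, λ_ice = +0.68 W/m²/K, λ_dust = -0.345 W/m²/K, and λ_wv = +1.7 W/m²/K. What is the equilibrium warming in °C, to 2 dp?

Net feedback parameter λ = (−3.3) + (+0.33) + (+0.68) + (-0.345) + (+1.7) = -0.935 W/m²/K.
ΔT = −F/λ = −12/(-0.935) = 12.83 °C.

12.83 °C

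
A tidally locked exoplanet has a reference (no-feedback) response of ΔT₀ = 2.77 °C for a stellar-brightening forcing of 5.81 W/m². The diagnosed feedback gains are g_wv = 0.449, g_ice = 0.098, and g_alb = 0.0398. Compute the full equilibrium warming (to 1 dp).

6.7 °C

Total gain g = 0.449 + 0.098 + 0.0398 = 0.5868.
Amplification A = 1/(1 − 0.5868) = 2.42.
ΔT = 2.77 × 2.42 = 6.7 °C.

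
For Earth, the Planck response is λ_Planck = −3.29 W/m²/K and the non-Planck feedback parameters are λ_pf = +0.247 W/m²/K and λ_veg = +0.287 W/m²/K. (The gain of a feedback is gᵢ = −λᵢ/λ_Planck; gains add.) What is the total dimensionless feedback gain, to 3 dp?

Convert to gains: g_pf = 0.247/3.29 = 0.07508; g_veg = 0.287/3.29 = 0.08723.
Total gain g = 0.16231.

0.162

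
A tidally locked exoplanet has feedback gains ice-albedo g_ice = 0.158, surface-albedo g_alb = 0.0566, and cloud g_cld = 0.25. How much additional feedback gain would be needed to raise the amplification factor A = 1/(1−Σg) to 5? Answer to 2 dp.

0.34

Current total gain = 0.4646.
Target gain for A = 5: g* = 1 − 1/5 = 0.8.
Additional gain needed = 0.8 − 0.4646 = 0.34.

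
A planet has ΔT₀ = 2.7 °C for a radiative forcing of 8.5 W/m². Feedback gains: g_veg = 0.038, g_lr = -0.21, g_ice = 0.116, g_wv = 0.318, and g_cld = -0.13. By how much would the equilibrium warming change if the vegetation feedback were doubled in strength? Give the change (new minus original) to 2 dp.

0.14 °C

Original: g = 0.132, ΔT = 2.7/(1−0.132) = 3.1106 °C.
With doubled vegetation: g' = 0.17, ΔT' = 2.7/(1−0.17) = 3.2530 °C.
Change = 3.2530 − 3.1106 = 0.14 °C.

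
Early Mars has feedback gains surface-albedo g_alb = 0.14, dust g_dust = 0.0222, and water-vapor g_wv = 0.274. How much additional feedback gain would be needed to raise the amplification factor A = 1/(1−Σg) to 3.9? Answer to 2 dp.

Current total gain = 0.4362.
Target gain for A = 3.9: g* = 1 − 1/3.9 = 0.7436.
Additional gain needed = 0.7436 − 0.4362 = 0.31.

0.31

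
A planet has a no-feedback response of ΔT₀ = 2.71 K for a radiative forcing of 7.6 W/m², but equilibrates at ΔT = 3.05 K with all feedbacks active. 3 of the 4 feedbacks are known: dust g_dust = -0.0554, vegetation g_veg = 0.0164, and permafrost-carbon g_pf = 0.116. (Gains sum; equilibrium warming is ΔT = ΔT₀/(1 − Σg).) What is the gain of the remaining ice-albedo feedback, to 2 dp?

0.03

Amplification A = ΔT/ΔT₀ = 3.05/2.71 = 1.125.
Total gain g = 1 − 1/A = 1 − 1/1.125 = 0.1111.
Known gains sum to -0.0554 + 0.0164 + 0.116 = 0.077.
g_ice = 0.1111 − 0.077 = 0.03.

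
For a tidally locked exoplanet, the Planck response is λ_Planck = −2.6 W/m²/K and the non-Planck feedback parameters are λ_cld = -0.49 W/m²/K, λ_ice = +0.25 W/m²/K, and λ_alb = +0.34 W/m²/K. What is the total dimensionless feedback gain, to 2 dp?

Convert to gains: g_cld = -0.49/2.6 = -0.1885; g_ice = 0.25/2.6 = 0.09615; g_alb = 0.34/2.6 = 0.1308.
Total gain g = 0.03845.

0.04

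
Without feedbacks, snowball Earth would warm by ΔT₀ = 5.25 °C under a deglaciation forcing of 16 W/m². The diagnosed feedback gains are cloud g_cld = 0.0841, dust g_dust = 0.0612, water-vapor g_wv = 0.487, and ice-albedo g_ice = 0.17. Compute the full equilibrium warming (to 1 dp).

Total gain g = 0.0841 + 0.0612 + 0.487 + 0.17 = 0.8023.
Amplification A = 1/(1 − 0.8023) = 5.058.
ΔT = 5.25 × 5.058 = 26.6 °C.

26.6 °C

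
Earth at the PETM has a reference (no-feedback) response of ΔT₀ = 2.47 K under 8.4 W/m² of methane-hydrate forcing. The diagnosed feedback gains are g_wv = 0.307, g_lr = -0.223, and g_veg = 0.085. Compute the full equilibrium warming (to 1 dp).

Total gain g = 0.307 − 0.223 + 0.085 = 0.169.
Amplification A = 1/(1 − 0.169) = 1.203.
ΔT = 2.47 × 1.203 = 3.0 K.

3.0 K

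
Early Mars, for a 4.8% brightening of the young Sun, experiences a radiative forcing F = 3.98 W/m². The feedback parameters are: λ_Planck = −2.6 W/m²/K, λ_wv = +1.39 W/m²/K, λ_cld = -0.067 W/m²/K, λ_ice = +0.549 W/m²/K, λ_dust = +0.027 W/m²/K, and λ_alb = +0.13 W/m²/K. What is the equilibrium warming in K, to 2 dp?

Net feedback parameter λ = (−2.6) + (+1.39) + (-0.067) + (+0.549) + (+0.027) + (+0.13) = -0.571 W/m²/K.
ΔT = −F/λ = −3.98/(-0.571) = 6.97 K.

6.97 K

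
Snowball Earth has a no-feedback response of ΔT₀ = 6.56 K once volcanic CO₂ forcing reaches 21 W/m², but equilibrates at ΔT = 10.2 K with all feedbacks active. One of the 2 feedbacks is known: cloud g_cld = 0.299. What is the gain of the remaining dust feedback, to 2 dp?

0.06

Amplification A = ΔT/ΔT₀ = 10.2/6.56 = 1.555.
Total gain g = 1 − 1/A = 1 − 1/1.555 = 0.3569.
The known gain is 0.299.
g_dust = 0.3569 − 0.299 = 0.06.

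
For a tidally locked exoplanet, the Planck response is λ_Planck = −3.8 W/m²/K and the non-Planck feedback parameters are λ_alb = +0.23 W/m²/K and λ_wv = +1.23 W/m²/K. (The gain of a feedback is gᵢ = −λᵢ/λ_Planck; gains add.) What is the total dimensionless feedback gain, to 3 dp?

0.384

Convert to gains: g_alb = 0.23/3.8 = 0.06053; g_wv = 1.23/3.8 = 0.3237.
Total gain g = 0.38423.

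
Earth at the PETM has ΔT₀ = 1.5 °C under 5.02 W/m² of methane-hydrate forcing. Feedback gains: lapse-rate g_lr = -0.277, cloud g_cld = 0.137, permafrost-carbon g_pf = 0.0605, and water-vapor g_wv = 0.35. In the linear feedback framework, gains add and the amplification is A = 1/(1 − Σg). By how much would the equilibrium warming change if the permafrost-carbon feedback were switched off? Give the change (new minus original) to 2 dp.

Original: g = 0.2705, ΔT = 1.5/(1−0.2705) = 2.0562 °C.
Without permafrost-carbon: g' = 0.21, ΔT' = 1.5/(1−0.21) = 1.8987 °C.
Change = 1.8987 − 2.0562 = -0.16 °C.

-0.16 °C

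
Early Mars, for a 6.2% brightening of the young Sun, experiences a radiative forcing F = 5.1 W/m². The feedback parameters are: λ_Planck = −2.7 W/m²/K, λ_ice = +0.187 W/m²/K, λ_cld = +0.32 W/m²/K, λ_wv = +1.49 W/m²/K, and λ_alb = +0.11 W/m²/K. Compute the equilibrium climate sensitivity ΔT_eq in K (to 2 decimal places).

Net feedback parameter λ = (−2.7) + (+0.187) + (+0.32) + (+1.49) + (+0.11) = -0.593 W/m²/K.
ΔT = −F/λ = −5.1/(-0.593) = 8.60 K.

8.60 K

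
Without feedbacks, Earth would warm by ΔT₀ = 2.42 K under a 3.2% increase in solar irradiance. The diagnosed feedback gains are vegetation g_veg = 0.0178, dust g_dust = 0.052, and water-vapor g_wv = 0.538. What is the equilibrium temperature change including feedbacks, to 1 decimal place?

Total gain g = 0.0178 + 0.052 + 0.538 = 0.6078.
Amplification A = 1/(1 − 0.6078) = 2.55.
ΔT = 2.42 × 2.55 = 6.2 K.

6.2 K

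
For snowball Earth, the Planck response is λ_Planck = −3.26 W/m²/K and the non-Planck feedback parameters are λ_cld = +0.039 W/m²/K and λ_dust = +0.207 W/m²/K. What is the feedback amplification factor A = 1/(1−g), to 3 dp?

1.082

Convert to gains: g_cld = 0.039/3.26 = 0.01196; g_dust = 0.207/3.26 = 0.0635.
Total gain g = 0.07546.
A = 1/(1 − 0.07546) = 1.082.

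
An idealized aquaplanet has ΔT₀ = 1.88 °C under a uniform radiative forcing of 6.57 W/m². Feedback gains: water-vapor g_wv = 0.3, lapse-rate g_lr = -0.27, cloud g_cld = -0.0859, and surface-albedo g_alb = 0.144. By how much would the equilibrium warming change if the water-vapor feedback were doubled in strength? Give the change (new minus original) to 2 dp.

Original: g = 0.0881, ΔT = 1.88/(1−0.0881) = 2.0616 °C.
With doubled water-vapor: g' = 0.3881, ΔT' = 1.88/(1−0.3881) = 3.0724 °C.
Change = 3.0724 − 2.0616 = 1.01 °C.

1.01 °C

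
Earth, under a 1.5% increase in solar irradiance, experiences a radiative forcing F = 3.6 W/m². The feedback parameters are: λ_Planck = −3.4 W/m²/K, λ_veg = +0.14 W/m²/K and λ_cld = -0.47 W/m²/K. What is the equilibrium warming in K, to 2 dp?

Net feedback parameter λ = (−3.4) + (+0.14) + (-0.47) = -3.73 W/m²/K.
ΔT = −F/λ = −3.6/(-3.73) = 0.97 K.

0.97 K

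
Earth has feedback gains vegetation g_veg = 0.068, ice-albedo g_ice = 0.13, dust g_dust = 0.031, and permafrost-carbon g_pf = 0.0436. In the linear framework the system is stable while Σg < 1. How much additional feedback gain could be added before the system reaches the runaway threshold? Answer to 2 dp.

Current total gain = 0.068 + 0.13 + 0.031 + 0.0436 = 0.2726.
Margin to runaway = 1 − 0.2726 = 0.73.

0.73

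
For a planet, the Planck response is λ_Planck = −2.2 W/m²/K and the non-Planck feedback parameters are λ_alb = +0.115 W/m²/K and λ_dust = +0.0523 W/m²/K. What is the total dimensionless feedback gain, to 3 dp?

0.076

Convert to gains: g_alb = 0.115/2.2 = 0.05227; g_dust = 0.0523/2.2 = 0.02377.
Total gain g = 0.07604.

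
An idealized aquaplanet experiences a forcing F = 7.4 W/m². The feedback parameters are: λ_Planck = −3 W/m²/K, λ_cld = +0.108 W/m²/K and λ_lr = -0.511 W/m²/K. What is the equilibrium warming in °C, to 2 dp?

2.17 °C

Net feedback parameter λ = (−3) + (+0.108) + (-0.511) = -3.403 W/m²/K.
ΔT = −F/λ = −7.4/(-3.403) = 2.17 °C.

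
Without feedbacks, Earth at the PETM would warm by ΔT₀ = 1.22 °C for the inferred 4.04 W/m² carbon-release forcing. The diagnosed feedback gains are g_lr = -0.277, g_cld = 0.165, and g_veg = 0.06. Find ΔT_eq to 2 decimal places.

1.16 °C

Total gain g = -0.277 + 0.165 + 0.06 = -0.052.
Amplification A = 1/(1 + 0.052) = 0.9506.
ΔT = 1.22 × 0.9506 = 1.16 °C.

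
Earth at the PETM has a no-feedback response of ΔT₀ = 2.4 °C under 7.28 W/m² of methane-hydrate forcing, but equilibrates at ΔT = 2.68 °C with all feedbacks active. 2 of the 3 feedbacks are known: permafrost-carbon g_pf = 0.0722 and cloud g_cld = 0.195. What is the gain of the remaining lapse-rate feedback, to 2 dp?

-0.16

Amplification A = ΔT/ΔT₀ = 2.68/2.4 = 1.117.
Total gain g = 1 − 1/A = 1 − 1/1.117 = 0.1047.
Known gains sum to 0.0722 + 0.195 = 0.2672.
g_lr = 0.1047 − 0.2672 = -0.16.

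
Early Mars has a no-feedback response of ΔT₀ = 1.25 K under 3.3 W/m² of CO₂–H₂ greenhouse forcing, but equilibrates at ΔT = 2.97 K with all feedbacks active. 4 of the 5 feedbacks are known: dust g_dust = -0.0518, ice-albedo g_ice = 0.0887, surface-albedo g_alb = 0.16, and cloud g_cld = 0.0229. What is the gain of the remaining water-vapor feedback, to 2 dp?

Amplification A = ΔT/ΔT₀ = 2.97/1.25 = 2.376.
Total gain g = 1 − 1/A = 1 − 1/2.376 = 0.5791.
Known gains sum to -0.0518 + 0.0887 + 0.16 + 0.0229 = 0.2198.
g_wv = 0.5791 − 0.2198 = 0.36.

0.36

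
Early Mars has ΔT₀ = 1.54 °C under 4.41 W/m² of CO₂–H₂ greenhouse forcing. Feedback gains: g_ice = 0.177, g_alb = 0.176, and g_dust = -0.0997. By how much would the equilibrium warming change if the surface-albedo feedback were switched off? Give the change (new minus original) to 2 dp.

-0.39 °C

Original: g = 0.2533, ΔT = 1.54/(1−0.2533) = 2.0624 °C.
Without surface-albedo: g' = 0.0773, ΔT' = 1.54/(1−0.0773) = 1.6690 °C.
Change = 1.6690 − 2.0624 = -0.39 °C.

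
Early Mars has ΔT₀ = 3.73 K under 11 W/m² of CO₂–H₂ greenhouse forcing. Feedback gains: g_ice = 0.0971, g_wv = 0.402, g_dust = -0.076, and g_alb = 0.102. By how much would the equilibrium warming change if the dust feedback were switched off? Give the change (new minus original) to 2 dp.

Original: g = 0.5251, ΔT = 3.73/(1−0.5251) = 7.8543 K.
Without dust: g' = 0.6011, ΔT' = 3.73/(1−0.6011) = 9.3507 K.
Change = 9.3507 − 7.8543 = 1.50 K.

1.50 K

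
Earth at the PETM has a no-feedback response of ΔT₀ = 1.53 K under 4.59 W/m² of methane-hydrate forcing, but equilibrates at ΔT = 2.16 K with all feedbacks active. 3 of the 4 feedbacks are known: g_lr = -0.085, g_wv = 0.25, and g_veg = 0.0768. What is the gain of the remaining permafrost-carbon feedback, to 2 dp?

Amplification A = ΔT/ΔT₀ = 2.16/1.53 = 1.412.
Total gain g = 1 − 1/A = 1 − 1/1.412 = 0.2918.
Known gains sum to -0.085 + 0.25 + 0.0768 = 0.2418.
g_pf = 0.2918 − 0.2418 = 0.05.

0.05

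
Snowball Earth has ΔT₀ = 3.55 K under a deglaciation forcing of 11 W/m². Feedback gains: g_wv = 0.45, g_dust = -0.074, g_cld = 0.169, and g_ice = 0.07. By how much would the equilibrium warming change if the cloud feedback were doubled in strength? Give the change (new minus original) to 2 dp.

7.21 K

Original: g = 0.615, ΔT = 3.55/(1−0.615) = 9.2208 K.
With doubled cloud: g' = 0.784, ΔT' = 3.55/(1−0.784) = 16.4352 K.
Change = 16.4352 − 9.2208 = 7.21 K.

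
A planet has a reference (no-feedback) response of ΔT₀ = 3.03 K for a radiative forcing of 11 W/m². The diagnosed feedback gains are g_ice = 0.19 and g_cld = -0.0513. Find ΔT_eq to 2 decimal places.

Total gain g = 0.19 − 0.0513 = 0.1387.
Amplification A = 1/(1 − 0.1387) = 1.161.
ΔT = 3.03 × 1.161 = 3.52 K.

3.52 K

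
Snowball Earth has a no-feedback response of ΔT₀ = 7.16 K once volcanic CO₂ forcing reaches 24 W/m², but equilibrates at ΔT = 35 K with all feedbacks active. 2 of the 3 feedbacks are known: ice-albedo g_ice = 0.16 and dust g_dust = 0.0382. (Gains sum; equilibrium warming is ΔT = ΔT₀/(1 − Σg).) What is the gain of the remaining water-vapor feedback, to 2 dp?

0.60

Amplification A = ΔT/ΔT₀ = 35/7.16 = 4.888.
Total gain g = 1 − 1/A = 1 − 1/4.888 = 0.7954.
Known gains sum to 0.16 + 0.0382 = 0.1982.
g_wv = 0.7954 − 0.1982 = 0.60.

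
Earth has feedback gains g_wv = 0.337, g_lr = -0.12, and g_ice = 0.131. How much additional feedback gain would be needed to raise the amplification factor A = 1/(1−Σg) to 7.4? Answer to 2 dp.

Current total gain = 0.348.
Target gain for A = 7.4: g* = 1 − 1/7.4 = 0.8649.
Additional gain needed = 0.8649 − 0.348 = 0.52.

0.52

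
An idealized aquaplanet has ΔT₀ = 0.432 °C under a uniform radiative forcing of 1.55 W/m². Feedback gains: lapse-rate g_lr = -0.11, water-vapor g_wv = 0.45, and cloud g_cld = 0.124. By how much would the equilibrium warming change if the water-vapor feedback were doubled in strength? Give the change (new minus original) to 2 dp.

4.22 °C

Original: g = 0.464, ΔT = 0.432/(1−0.464) = 0.8060 °C.
With doubled water-vapor: g' = 0.914, ΔT' = 0.432/(1−0.914) = 5.0233 °C.
Change = 5.0233 − 0.8060 = 4.22 °C.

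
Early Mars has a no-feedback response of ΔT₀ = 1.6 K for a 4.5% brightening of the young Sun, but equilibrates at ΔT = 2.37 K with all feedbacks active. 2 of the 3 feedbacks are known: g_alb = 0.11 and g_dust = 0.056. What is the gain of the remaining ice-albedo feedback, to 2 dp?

Amplification A = ΔT/ΔT₀ = 2.37/1.6 = 1.481.
Total gain g = 1 − 1/A = 1 − 1/1.481 = 0.3248.
Known gains sum to 0.11 + 0.056 = 0.166.
g_ice = 0.3248 − 0.166 = 0.16.

0.16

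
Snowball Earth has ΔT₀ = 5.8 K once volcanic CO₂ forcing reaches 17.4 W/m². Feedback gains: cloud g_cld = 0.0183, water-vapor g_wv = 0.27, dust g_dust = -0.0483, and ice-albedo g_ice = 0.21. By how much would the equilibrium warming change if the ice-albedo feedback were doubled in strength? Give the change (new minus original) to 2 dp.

Original: g = 0.45, ΔT = 5.8/(1−0.45) = 10.5455 K.
With doubled ice-albedo: g' = 0.66, ΔT' = 5.8/(1−0.66) = 17.0588 K.
Change = 17.0588 − 10.5455 = 6.51 K.

6.51 K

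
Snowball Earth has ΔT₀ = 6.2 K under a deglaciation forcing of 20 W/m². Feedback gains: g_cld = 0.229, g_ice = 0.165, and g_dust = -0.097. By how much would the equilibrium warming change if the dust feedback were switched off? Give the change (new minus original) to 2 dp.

1.41 K

Original: g = 0.297, ΔT = 6.2/(1−0.297) = 8.8193 K.
Without dust: g' = 0.394, ΔT' = 6.2/(1−0.394) = 10.2310 K.
Change = 10.2310 − 8.8193 = 1.41 K.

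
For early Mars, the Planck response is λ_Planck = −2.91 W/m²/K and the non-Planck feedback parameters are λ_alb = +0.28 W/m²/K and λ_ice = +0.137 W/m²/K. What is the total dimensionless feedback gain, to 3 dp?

Convert to gains: g_alb = 0.28/2.91 = 0.09622; g_ice = 0.137/2.91 = 0.04708.
Total gain g = 0.1433.

0.143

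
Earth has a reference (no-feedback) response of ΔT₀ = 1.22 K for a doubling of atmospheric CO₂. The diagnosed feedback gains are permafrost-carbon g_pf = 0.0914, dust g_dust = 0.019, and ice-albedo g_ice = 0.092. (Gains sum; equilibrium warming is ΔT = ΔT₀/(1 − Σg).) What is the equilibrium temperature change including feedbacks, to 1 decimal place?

1.5 K

Total gain g = 0.0914 + 0.019 + 0.092 = 0.2024.
Amplification A = 1/(1 − 0.2024) = 1.254.
ΔT = 1.22 × 1.254 = 1.5 K.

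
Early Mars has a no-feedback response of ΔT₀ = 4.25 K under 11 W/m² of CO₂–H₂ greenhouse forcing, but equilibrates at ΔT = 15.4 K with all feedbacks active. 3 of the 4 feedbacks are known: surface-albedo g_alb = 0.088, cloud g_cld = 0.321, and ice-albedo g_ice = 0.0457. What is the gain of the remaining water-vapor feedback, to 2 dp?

Amplification A = ΔT/ΔT₀ = 15.4/4.25 = 3.624.
Total gain g = 1 − 1/A = 1 − 1/3.624 = 0.7241.
Known gains sum to 0.088 + 0.321 + 0.0457 = 0.4547.
g_wv = 0.7241 − 0.4547 = 0.27.

0.27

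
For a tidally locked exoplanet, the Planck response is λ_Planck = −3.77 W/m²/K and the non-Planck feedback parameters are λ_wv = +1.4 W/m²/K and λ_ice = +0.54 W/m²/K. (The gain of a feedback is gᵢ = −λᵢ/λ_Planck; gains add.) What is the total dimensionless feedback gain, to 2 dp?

0.51

Convert to gains: g_wv = 1.4/3.77 = 0.3714; g_ice = 0.54/3.77 = 0.1432.
Total gain g = 0.5146.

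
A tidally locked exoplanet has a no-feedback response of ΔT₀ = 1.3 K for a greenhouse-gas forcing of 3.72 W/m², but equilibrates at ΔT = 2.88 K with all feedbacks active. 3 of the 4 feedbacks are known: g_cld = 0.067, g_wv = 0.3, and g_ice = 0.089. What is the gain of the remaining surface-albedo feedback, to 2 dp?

0.09

Amplification A = ΔT/ΔT₀ = 2.88/1.3 = 2.215.
Total gain g = 1 − 1/A = 1 − 1/2.215 = 0.5485.
Known gains sum to 0.067 + 0.3 + 0.089 = 0.456.
g_alb = 0.5485 − 0.456 = 0.09.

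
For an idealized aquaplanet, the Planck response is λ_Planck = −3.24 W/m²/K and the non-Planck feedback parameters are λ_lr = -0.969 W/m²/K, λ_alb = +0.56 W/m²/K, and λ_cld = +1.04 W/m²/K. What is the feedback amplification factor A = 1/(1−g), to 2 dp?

Convert to gains: g_lr = -0.969/3.24 = -0.2991; g_alb = 0.56/3.24 = 0.1728; g_cld = 1.04/3.24 = 0.321.
Total gain g = 0.1947.
A = 1/(1 − 0.1947) = 1.24.

1.24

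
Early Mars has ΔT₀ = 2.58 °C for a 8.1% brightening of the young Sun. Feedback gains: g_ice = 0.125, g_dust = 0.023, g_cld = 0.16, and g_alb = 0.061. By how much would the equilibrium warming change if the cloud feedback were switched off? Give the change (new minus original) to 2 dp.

Original: g = 0.369, ΔT = 2.58/(1−0.369) = 4.0887 °C.
Without cloud: g' = 0.209, ΔT' = 2.58/(1−0.209) = 3.2617 °C.
Change = 3.2617 − 4.0887 = -0.83 °C.

-0.83 °C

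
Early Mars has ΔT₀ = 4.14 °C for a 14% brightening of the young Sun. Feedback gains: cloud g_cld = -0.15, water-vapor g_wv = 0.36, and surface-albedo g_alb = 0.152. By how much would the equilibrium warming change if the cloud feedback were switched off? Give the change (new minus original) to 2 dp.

Original: g = 0.362, ΔT = 4.14/(1−0.362) = 6.4890 °C.
Without cloud: g' = 0.512, ΔT' = 4.14/(1−0.512) = 8.4836 °C.
Change = 8.4836 − 6.4890 = 1.99 °C.

1.99 °C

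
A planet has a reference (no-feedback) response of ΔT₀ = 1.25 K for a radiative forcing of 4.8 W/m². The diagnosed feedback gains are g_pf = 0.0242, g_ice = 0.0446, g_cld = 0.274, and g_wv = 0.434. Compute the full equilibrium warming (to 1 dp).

5.6 K

Total gain g = 0.0242 + 0.0446 + 0.274 + 0.434 = 0.7768.
Amplification A = 1/(1 − 0.7768) = 4.48.
ΔT = 1.25 × 4.48 = 5.6 K.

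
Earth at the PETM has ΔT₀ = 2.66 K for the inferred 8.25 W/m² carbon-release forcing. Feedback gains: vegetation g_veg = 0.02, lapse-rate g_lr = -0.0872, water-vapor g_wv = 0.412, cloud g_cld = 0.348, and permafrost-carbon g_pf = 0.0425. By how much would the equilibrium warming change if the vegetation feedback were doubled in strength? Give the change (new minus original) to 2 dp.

Original: g = 0.7353, ΔT = 2.66/(1−0.7353) = 10.0491 K.
With doubled vegetation: g' = 0.7553, ΔT' = 2.66/(1−0.7553) = 10.8705 K.
Change = 10.8705 − 10.0491 = 0.82 K.

0.82 K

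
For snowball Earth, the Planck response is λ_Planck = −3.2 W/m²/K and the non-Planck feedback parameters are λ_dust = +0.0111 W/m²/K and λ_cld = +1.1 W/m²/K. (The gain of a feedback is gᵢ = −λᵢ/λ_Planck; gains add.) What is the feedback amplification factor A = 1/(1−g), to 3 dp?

Convert to gains: g_dust = 0.0111/3.2 = 0.003469; g_cld = 1.1/3.2 = 0.3438.
Total gain g = 0.347269.
A = 1/(1 − 0.347269) = 1.532.

1.532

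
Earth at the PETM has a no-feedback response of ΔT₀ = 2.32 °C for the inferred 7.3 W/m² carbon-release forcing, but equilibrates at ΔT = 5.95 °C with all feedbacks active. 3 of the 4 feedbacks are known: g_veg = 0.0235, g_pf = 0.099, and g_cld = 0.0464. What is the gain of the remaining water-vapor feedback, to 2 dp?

0.44

Amplification A = ΔT/ΔT₀ = 5.95/2.32 = 2.565.
Total gain g = 1 − 1/A = 1 − 1/2.565 = 0.6101.
Known gains sum to 0.0235 + 0.099 + 0.0464 = 0.1689.
g_wv = 0.6101 − 0.1689 = 0.44.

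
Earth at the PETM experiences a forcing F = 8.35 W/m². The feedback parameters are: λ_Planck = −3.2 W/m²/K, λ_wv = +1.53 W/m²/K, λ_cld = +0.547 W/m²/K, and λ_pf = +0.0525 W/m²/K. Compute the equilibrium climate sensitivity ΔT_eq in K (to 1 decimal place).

Net feedback parameter λ = (−3.2) + (+1.53) + (+0.547) + (+0.0525) = -1.0705 W/m²/K.
ΔT = −F/λ = −8.35/(-1.0705) = 7.8 K.

7.8 K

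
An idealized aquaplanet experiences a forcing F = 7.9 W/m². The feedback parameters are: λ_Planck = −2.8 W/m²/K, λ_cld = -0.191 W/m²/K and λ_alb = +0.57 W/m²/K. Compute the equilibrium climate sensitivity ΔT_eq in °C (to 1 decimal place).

3.3 °C

Net feedback parameter λ = (−2.8) + (-0.191) + (+0.57) = -2.421 W/m²/K.
ΔT = −F/λ = −7.9/(-2.421) = 3.3 °C.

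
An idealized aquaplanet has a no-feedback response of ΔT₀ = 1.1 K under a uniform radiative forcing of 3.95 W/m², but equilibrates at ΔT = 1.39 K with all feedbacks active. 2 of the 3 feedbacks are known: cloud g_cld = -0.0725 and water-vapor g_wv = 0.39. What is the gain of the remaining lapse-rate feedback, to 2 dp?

Amplification A = ΔT/ΔT₀ = 1.39/1.1 = 1.264.
Total gain g = 1 − 1/A = 1 − 1/1.264 = 0.2089.
Known gains sum to -0.0725 + 0.39 = 0.3175.
g_lr = 0.2089 − 0.3175 = -0.11.

-0.11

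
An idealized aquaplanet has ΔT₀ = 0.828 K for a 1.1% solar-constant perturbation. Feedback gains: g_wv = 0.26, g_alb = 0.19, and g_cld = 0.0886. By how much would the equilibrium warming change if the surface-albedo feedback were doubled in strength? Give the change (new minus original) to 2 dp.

1.26 K

Original: g = 0.5386, ΔT = 0.828/(1−0.5386) = 1.7945 K.
With doubled surface-albedo: g' = 0.7286, ΔT' = 0.828/(1−0.7286) = 3.0508 K.
Change = 3.0508 − 1.7945 = 1.26 K.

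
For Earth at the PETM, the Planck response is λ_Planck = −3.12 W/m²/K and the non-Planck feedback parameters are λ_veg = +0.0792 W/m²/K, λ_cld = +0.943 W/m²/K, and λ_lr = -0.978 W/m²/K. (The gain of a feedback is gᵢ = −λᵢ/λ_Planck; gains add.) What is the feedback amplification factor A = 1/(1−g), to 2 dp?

1.01

Convert to gains: g_veg = 0.0792/3.12 = 0.02538; g_cld = 0.943/3.12 = 0.3022; g_lr = -0.978/3.12 = -0.3135.
Total gain g = 0.01408.
A = 1/(1 − 0.01408) = 1.01.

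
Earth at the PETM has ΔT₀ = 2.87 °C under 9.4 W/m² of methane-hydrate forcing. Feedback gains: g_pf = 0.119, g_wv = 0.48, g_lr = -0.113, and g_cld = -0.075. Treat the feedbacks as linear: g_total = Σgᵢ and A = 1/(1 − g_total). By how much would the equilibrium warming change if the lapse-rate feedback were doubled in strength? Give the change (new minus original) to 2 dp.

Original: g = 0.411, ΔT = 2.87/(1−0.411) = 4.8727 °C.
With doubled lapse-rate: g' = 0.298, ΔT' = 2.87/(1−0.298) = 4.0883 °C.
Change = 4.0883 − 4.8727 = -0.78 °C.

-0.78 °C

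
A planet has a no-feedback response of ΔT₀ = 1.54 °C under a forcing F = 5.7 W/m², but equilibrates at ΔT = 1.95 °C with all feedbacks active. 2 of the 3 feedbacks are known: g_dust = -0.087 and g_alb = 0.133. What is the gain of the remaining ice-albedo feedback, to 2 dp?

0.16

Amplification A = ΔT/ΔT₀ = 1.95/1.54 = 1.266.
Total gain g = 1 − 1/A = 1 − 1/1.266 = 0.2101.
Known gains sum to -0.087 + 0.133 = 0.046.
g_ice = 0.2101 − 0.046 = 0.16.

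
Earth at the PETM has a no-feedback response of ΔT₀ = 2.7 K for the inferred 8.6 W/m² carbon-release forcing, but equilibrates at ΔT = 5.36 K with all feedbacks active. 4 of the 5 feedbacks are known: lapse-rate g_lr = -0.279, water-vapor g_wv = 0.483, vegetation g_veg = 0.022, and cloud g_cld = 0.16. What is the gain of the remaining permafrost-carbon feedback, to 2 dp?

Amplification A = ΔT/ΔT₀ = 5.36/2.7 = 1.985.
Total gain g = 1 − 1/A = 1 − 1/1.985 = 0.4962.
Known gains sum to -0.279 + 0.483 + 0.022 + 0.16 = 0.386.
g_pf = 0.4962 − 0.386 = 0.11.

0.11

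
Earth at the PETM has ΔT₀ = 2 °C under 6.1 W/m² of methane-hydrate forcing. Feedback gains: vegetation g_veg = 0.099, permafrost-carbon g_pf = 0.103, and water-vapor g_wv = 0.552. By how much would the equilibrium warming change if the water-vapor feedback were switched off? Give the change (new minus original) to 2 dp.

-5.62 °C

Original: g = 0.754, ΔT = 2/(1−0.754) = 8.1301 °C.
Without water-vapor: g' = 0.202, ΔT' = 2/(1−0.202) = 2.5063 °C.
Change = 2.5063 − 8.1301 = -5.62 °C.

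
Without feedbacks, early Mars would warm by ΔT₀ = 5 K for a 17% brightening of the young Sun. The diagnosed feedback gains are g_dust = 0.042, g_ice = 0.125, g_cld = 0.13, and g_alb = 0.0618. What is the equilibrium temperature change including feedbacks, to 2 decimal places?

Total gain g = 0.042 + 0.125 + 0.13 + 0.0618 = 0.3588.
Amplification A = 1/(1 − 0.3588) = 1.56.
ΔT = 5 × 1.56 = 7.80 K.

7.80 K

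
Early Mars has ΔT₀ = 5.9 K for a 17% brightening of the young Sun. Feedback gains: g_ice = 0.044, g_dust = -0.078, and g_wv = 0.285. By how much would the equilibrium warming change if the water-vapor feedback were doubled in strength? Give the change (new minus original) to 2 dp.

Original: g = 0.251, ΔT = 5.9/(1−0.251) = 7.8772 K.
With doubled water-vapor: g' = 0.536, ΔT' = 5.9/(1−0.536) = 12.7155 K.
Change = 12.7155 − 7.8772 = 4.84 K.

4.84 K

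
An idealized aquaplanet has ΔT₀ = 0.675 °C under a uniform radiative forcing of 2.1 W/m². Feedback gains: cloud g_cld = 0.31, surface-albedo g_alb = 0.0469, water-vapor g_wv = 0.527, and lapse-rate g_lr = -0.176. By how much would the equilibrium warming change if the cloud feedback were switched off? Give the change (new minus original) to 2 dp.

-1.19 °C

Original: g = 0.7079, ΔT = 0.675/(1−0.7079) = 2.3109 °C.
Without cloud: g' = 0.3979, ΔT' = 0.675/(1−0.3979) = 1.1211 °C.
Change = 1.1211 − 2.3109 = -1.19 °C.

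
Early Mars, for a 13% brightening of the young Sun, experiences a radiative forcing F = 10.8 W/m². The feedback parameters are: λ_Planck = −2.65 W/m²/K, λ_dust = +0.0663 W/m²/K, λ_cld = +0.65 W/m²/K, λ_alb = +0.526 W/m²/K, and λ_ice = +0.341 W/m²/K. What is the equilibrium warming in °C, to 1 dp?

10.1 °C

Net feedback parameter λ = (−2.65) + (+0.0663) + (+0.65) + (+0.526) + (+0.341) = -1.0667 W/m²/K.
ΔT = −F/λ = −10.8/(-1.0667) = 10.1 °C.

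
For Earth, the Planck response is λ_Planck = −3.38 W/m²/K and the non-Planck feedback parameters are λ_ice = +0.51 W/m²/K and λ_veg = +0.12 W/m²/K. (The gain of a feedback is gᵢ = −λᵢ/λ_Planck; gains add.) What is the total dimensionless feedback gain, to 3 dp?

Convert to gains: g_ice = 0.51/3.38 = 0.1509; g_veg = 0.12/3.38 = 0.0355.
Total gain g = 0.1864.

0.186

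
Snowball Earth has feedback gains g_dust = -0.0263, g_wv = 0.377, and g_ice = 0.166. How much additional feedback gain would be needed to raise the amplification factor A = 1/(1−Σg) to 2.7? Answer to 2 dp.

Current total gain = 0.5167.
Target gain for A = 2.7: g* = 1 − 1/2.7 = 0.6296.
Additional gain needed = 0.6296 − 0.5167 = 0.11.

0.11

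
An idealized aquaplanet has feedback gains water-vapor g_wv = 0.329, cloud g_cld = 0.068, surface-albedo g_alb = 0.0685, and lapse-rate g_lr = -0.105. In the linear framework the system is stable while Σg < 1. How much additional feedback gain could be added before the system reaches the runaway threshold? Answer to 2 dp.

0.64

Current total gain = 0.329 + 0.068 + 0.0685 − 0.105 = 0.3605.
Margin to runaway = 1 − 0.3605 = 0.64.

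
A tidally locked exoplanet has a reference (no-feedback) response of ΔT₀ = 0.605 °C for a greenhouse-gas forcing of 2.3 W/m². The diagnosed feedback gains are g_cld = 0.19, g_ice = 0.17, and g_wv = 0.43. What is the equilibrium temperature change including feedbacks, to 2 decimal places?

2.88 °C

Total gain g = 0.19 + 0.17 + 0.43 = 0.79.
Amplification A = 1/(1 − 0.79) = 4.762.
ΔT = 0.605 × 4.762 = 2.88 °C.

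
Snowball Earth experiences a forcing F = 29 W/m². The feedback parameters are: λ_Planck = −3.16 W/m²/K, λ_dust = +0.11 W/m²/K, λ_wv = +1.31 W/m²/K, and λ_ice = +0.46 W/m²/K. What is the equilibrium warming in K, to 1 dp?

22.7 K

Net feedback parameter λ = (−3.16) + (+0.11) + (+1.31) + (+0.46) = -1.28 W/m²/K.
ΔT = −F/λ = −29/(-1.28) = 22.7 K.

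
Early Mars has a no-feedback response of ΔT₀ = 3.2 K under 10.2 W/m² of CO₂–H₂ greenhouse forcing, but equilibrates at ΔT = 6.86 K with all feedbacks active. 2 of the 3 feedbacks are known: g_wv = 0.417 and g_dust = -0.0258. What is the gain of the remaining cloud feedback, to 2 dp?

Amplification A = ΔT/ΔT₀ = 6.86/3.2 = 2.144.
Total gain g = 1 − 1/A = 1 − 1/2.144 = 0.5336.
Known gains sum to 0.417 − 0.0258 = 0.3912.
g_cld = 0.5336 − 0.3912 = 0.14.

0.14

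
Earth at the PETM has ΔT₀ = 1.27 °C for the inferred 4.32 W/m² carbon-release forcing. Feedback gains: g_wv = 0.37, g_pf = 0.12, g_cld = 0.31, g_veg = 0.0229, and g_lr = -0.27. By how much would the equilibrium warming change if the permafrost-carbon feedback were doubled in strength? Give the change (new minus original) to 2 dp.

1.04 °C

Original: g = 0.5529, ΔT = 1.27/(1−0.5529) = 2.8405 °C.
With doubled permafrost-carbon: g' = 0.6729, ΔT' = 1.27/(1−0.6729) = 3.8826 °C.
Change = 3.8826 − 2.8405 = 1.04 °C.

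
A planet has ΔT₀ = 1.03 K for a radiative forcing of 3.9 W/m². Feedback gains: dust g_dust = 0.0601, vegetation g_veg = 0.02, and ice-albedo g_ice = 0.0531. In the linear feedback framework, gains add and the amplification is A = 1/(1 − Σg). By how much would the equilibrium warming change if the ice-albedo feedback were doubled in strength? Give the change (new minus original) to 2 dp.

Original: g = 0.1332, ΔT = 1.03/(1−0.1332) = 1.1883 K.
With doubled ice-albedo: g' = 0.1863, ΔT' = 1.03/(1−0.1863) = 1.2658 K.
Change = 1.2658 − 1.1883 = 0.08 K.

0.08 K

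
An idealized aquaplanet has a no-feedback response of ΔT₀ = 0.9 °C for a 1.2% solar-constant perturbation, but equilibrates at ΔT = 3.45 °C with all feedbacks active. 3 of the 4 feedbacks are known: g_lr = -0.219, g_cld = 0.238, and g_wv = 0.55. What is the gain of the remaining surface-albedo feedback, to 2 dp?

0.17

Amplification A = ΔT/ΔT₀ = 3.45/0.9 = 3.833.
Total gain g = 1 − 1/A = 1 − 1/3.833 = 0.7391.
Known gains sum to -0.219 + 0.238 + 0.55 = 0.569.
g_alb = 0.7391 − 0.569 = 0.17.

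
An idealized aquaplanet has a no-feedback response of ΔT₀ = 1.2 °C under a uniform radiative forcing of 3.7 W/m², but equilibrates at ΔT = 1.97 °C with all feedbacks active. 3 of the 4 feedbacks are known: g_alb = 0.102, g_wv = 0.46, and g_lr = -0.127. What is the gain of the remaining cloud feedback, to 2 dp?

Amplification A = ΔT/ΔT₀ = 1.97/1.2 = 1.642.
Total gain g = 1 − 1/A = 1 − 1/1.642 = 0.391.
Known gains sum to 0.102 + 0.46 − 0.127 = 0.435.
g_cld = 0.391 − 0.435 = -0.04.

-0.04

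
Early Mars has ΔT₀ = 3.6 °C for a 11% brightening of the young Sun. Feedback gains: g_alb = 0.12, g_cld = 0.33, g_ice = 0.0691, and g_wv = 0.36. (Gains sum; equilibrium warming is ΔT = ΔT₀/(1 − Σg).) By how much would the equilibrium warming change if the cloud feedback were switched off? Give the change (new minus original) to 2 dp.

Original: g = 0.8791, ΔT = 3.6/(1−0.8791) = 29.7767 °C.
Without cloud: g' = 0.5491, ΔT' = 3.6/(1−0.5491) = 7.9840 °C.
Change = 7.9840 − 29.7767 = -21.79 °C.

-21.79 °C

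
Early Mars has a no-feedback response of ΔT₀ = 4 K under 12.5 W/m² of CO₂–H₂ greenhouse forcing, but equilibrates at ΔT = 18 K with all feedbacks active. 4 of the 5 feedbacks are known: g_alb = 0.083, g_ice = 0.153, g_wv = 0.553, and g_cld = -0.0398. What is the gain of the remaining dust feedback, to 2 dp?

Amplification A = ΔT/ΔT₀ = 18/4 = 4.5.
Total gain g = 1 − 1/A = 1 − 1/4.5 = 0.7778.
Known gains sum to 0.083 + 0.153 + 0.553 − 0.0398 = 0.7492.
g_dust = 0.7778 − 0.7492 = 0.03.

0.03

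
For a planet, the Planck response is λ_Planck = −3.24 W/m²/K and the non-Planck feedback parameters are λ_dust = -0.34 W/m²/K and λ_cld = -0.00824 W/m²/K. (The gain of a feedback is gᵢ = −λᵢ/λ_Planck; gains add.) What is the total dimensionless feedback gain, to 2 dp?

Convert to gains: g_dust = -0.34/3.24 = -0.1049; g_cld = -0.00824/3.24 = -0.002543.
Total gain g = -0.107443.

-0.11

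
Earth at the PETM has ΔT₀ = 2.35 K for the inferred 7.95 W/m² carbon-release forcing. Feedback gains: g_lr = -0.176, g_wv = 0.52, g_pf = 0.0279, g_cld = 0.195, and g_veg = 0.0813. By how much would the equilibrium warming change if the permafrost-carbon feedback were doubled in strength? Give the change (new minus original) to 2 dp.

0.58 K

Original: g = 0.6482, ΔT = 2.35/(1−0.6482) = 6.6799 K.
With doubled permafrost-carbon: g' = 0.6761, ΔT' = 2.35/(1−0.6761) = 7.2553 K.
Change = 7.2553 − 6.6799 = 0.58 K.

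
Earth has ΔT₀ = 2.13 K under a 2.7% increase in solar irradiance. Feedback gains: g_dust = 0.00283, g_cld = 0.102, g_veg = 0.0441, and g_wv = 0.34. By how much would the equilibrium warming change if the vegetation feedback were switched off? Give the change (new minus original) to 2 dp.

-0.33 K

Original: g = 0.48893, ΔT = 2.13/(1−0.48893) = 4.1677 K.
Without vegetation: g' = 0.44483, ΔT' = 2.13/(1−0.44483) = 3.8367 K.
Change = 3.8367 − 4.1677 = -0.33 K.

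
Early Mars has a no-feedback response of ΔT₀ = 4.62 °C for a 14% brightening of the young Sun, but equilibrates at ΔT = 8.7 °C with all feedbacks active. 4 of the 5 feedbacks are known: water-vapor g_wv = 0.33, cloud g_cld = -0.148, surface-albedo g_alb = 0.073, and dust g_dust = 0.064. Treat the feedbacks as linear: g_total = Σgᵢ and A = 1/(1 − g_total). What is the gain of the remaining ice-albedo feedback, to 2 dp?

Amplification A = ΔT/ΔT₀ = 8.7/4.62 = 1.883.
Total gain g = 1 − 1/A = 1 − 1/1.883 = 0.4689.
Known gains sum to 0.33 − 0.148 + 0.073 + 0.064 = 0.319.
g_ice = 0.4689 − 0.319 = 0.15.

0.15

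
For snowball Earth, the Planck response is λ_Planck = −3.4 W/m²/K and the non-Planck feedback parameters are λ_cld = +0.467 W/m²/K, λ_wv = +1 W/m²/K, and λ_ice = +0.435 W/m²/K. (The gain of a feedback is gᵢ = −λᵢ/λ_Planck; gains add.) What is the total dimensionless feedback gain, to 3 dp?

Convert to gains: g_cld = 0.467/3.4 = 0.1374; g_wv = 1/3.4 = 0.2941; g_ice = 0.435/3.4 = 0.1279.
Total gain g = 0.5594.

0.559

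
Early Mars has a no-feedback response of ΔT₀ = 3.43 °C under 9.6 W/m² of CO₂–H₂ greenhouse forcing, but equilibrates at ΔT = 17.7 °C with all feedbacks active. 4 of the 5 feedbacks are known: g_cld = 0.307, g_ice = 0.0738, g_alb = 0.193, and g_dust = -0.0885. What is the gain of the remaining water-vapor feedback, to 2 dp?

0.32

Amplification A = ΔT/ΔT₀ = 17.7/3.43 = 5.16.
Total gain g = 1 − 1/A = 1 − 1/5.16 = 0.8062.
Known gains sum to 0.307 + 0.0738 + 0.193 − 0.0885 = 0.4853.
g_wv = 0.8062 − 0.4853 = 0.32.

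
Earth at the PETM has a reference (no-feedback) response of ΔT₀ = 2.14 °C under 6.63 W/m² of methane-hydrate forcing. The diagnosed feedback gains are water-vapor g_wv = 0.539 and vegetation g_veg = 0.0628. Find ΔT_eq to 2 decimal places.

Total gain g = 0.539 + 0.0628 = 0.6018.
Amplification A = 1/(1 − 0.6018) = 2.511.
ΔT = 2.14 × 2.511 = 5.37 °C.

5.37 °C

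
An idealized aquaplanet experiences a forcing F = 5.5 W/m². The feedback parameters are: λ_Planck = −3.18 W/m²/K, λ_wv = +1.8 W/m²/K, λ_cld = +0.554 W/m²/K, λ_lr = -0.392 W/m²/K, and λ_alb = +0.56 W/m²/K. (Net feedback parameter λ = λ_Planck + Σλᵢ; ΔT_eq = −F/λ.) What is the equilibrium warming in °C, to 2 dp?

8.36 °C

Net feedback parameter λ = (−3.18) + (+1.8) + (+0.554) + (-0.392) + (+0.56) = -0.658 W/m²/K.
ΔT = −F/λ = −5.5/(-0.658) = 8.36 °C.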